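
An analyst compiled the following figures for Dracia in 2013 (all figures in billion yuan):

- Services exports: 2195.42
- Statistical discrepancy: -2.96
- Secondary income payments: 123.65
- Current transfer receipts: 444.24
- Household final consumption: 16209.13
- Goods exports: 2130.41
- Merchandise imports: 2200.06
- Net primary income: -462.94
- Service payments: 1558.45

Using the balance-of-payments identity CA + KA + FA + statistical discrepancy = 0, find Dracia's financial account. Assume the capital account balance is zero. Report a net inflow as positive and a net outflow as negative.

Goods balance = 2130.41 - 2200.06 = -69.65
Services balance = 2195.42 - 1558.45 = 636.97
Trade balance (goods + services) = -69.65 + 636.97 = 567.32
Net primary income = -462.94
Net secondary income = 444.24 - 123.65 = 320.59
Current account = 567.32 + (-462.94) + 320.59 = 424.97
Financial account = -(424.97 + (-2.96)) = -422.01

-422.01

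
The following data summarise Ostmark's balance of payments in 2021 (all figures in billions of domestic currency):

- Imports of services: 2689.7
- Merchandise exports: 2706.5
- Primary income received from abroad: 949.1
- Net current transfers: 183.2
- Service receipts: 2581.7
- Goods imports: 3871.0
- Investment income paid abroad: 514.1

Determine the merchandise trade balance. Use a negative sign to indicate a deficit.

-1164.5

Goods balance = 2706.5 - 3871.0 = -1164.5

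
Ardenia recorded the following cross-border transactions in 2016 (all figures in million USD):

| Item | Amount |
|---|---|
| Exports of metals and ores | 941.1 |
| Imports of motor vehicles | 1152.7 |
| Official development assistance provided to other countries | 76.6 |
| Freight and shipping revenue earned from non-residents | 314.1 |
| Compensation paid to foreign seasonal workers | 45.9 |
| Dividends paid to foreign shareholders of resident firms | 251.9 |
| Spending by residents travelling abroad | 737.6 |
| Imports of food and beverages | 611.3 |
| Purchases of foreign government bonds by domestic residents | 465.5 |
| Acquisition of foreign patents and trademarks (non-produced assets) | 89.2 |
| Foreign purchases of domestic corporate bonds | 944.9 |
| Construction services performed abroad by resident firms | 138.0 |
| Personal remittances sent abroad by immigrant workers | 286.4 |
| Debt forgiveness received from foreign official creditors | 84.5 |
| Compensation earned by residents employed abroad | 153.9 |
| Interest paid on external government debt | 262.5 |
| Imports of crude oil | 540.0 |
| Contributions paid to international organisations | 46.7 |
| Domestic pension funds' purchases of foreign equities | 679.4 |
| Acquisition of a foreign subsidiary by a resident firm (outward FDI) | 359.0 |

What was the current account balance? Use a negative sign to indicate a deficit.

Goods: 941.1 - 611.3 - 540.0 - 1152.7 = -1362.9
Services: 138.0 - 737.6 + 314.1 = -285.5
Primary income: -45.9 - 251.9 + 153.9 - 262.5 = -406.4
Secondary income: -46.7 - 286.4 - 76.6 = -409.7
Current account = (-1362.9) + (-285.5) + (-406.4) + (-409.7) = -2464.5
(Excluded from the current account — financial account: purchases of foreign government bonds by domestic residents 465.5, foreign purchases of domestic corporate bonds 944.9, domestic pension funds' purchases of foreign equities 679.4, acquisition of a foreign subsidiary by a resident firm (outward FDI) 359.0; capital account: acquisition of foreign patents and trademarks (non-produced assets) 89.2, debt forgiveness received from foreign official creditors 84.5.)

-2464.5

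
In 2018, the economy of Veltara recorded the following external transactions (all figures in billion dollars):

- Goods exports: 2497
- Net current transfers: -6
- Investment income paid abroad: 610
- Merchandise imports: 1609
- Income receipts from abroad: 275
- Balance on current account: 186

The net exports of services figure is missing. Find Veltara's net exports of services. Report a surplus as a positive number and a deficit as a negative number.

Current account = goods balance + services balance + net primary income + net secondary income
Sum of the known components = 547
Net exports of services = CA - (known components) = 186 - 547 = -361

-361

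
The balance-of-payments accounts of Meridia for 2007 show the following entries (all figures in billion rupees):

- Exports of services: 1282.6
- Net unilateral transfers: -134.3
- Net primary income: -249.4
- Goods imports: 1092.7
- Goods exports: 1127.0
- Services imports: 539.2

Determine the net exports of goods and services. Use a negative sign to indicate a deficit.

777.7

Goods balance = 1127.0 - 1092.7 = 34.3
Services balance = 1282.6 - 539.2 = 743.4
Trade balance (goods + services) = 34.3 + 743.4 = 777.7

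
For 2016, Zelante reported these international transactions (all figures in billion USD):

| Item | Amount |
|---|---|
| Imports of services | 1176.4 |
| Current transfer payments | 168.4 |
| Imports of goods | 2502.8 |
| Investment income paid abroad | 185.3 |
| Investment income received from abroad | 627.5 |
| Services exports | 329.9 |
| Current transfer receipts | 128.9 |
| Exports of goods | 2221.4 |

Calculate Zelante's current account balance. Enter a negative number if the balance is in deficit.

Goods balance = 2221.4 - 2502.8 = -281.4
Services balance = 329.9 - 1176.4 = -846.5
Trade balance (goods + services) = -281.4 + (-846.5) = -1127.9
Net primary income = 627.5 - 185.3 = 442.2
Net secondary income = 128.9 - 168.4 = -39.5
Current account = -1127.9 + 442.2 + (-39.5) = -725.2

-725.2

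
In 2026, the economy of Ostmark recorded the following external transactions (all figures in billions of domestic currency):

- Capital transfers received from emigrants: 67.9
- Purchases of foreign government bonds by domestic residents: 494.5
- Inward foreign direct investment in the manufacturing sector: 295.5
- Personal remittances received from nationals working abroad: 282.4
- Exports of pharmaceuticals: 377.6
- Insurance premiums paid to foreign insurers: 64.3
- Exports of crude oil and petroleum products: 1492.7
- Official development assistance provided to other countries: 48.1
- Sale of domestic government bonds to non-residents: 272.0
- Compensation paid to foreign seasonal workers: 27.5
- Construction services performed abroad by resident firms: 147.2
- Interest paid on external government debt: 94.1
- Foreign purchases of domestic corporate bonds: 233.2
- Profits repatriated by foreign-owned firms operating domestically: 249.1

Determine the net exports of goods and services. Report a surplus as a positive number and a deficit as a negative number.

1953.2

Goods: 1492.7 + 377.6 = 1870.3
Services: 147.2 - 64.3 = 82.9
Trade balance = 1870.3 + 82.9 = 1953.2
(Excluded from the trade balance — capital account: capital transfers received from emigrants 67.9; financial account: purchases of foreign government bonds by domestic residents 494.5, inward foreign direct investment in the manufacturing sector 295.5, sale of domestic government bonds to non-residents 272.0, foreign purchases of domestic corporate bonds 233.2; secondary income: personal remittances received from nationals working abroad 282.4, official development assistance provided to other countries 48.1; primary income: compensation paid to foreign seasonal workers 27.5, interest paid on external government debt 94.1, profits repatriated by foreign-owned firms operating domestically 249.1.)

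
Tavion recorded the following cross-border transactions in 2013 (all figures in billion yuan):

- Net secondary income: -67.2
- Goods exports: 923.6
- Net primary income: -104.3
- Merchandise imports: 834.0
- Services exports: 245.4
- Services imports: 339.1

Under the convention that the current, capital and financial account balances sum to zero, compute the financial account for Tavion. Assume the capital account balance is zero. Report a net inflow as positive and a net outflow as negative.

175.6

Goods balance = 923.6 - 834.0 = 89.6
Services balance = 245.4 - 339.1 = -93.7
Trade balance (goods + services) = 89.6 + (-93.7) = -4.1
Net primary income = -104.3
Net secondary income = -67.2
Current account = -4.1 + (-104.3) + (-67.2) = -175.6
Financial account = -(-175.6) = 175.6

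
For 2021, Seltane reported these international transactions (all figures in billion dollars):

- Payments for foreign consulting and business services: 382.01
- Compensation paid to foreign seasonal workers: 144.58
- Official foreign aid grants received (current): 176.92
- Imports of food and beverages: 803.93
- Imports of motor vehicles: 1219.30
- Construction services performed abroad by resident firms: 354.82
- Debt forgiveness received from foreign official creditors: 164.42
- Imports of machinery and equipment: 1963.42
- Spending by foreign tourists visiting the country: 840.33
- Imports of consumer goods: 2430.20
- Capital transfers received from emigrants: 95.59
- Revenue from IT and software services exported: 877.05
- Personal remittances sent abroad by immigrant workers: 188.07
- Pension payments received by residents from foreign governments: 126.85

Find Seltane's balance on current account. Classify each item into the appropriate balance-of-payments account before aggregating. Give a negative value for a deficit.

-4755.54

Goods: -1963.42 - 803.93 - 1219.30 - 2430.20 = -6416.85
Services: -382.01 + 877.05 + 840.33 + 354.82 = 1690.19
Primary income: -144.58
Secondary income: 126.85 - 188.07 + 176.92 = 115.70
Current account = (-6416.85) + 1690.19 + (-144.58) + 115.70 = -4755.54
(Excluded from the current account — capital account: debt forgiveness received from foreign official creditors 164.42, capital transfers received from emigrants 95.59.)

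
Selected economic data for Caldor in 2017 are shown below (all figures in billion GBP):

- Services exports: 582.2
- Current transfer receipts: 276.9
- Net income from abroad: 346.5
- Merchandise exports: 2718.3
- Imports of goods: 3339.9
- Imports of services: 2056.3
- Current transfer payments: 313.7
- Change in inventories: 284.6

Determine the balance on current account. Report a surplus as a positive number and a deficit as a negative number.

-1786.0

Goods balance = 2718.3 - 3339.9 = -621.6
Services balance = 582.2 - 2056.3 = -1474.1
Trade balance (goods + services) = -621.6 + (-1474.1) = -2095.7
Net primary income = 346.5
Net secondary income = 276.9 - 313.7 = -36.8
Current account = -2095.7 + 346.5 + (-36.8) = -1786.0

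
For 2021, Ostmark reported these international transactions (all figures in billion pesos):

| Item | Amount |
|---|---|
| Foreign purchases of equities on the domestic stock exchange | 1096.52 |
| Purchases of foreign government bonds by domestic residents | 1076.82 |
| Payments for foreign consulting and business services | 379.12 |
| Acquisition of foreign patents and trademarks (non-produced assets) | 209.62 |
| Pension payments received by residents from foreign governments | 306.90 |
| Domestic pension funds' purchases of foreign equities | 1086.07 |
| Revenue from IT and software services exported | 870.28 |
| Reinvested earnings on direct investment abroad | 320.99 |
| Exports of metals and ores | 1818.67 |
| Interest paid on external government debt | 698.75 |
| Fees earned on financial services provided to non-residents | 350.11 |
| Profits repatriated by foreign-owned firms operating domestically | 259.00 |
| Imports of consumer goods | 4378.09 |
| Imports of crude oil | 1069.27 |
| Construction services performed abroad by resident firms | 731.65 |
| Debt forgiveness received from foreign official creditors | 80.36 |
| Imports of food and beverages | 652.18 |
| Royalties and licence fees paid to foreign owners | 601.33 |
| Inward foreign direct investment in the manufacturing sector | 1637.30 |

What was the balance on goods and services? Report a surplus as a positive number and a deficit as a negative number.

-3309.28

Goods: -652.18 - 1069.27 - 4378.09 + 1818.67 = -4280.87
Services: -601.33 + 350.11 - 379.12 + 870.28 + 731.65 = 971.59
Trade balance = -4280.87 + 971.59 = -3309.28
(Excluded from the trade balance — financial account: foreign purchases of equities on the domestic stock exchange 1096.52, purchases of foreign government bonds by domestic residents 1076.82, domestic pension funds' purchases of foreign equities 1086.07, inward foreign direct investment in the manufacturing sector 1637.30; capital account: acquisition of foreign patents and trademarks (non-produced assets) 209.62, debt forgiveness received from foreign official creditors 80.36; secondary income: pension payments received by residents from foreign governments 306.90; primary income: reinvested earnings on direct investment abroad 320.99, interest paid on external government debt 698.75, profits repatriated by foreign-owned firms operating domestically 259.00.)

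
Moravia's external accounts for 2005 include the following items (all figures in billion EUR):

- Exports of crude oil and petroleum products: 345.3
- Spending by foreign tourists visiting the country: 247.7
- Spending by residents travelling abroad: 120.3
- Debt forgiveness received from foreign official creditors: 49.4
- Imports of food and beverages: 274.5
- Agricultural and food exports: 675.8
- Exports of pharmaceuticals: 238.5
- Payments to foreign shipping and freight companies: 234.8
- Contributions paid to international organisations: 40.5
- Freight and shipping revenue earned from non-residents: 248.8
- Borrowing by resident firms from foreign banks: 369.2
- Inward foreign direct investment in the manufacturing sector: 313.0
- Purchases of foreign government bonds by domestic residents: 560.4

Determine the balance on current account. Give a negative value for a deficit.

1086.0

Goods: -274.5 + 238.5 + 345.3 + 675.8 = 985.1
Services: -120.3 + 248.8 - 234.8 + 247.7 = 141.4
Secondary income: -40.5
Current account = 985.1 + 141.4 + (-40.5) = 1086.0
(Excluded from the current account — capital account: debt forgiveness received from foreign official creditors 49.4; financial account: borrowing by resident firms from foreign banks 369.2, inward foreign direct investment in the manufacturing sector 313.0, purchases of foreign government bonds by domestic residents 560.4.)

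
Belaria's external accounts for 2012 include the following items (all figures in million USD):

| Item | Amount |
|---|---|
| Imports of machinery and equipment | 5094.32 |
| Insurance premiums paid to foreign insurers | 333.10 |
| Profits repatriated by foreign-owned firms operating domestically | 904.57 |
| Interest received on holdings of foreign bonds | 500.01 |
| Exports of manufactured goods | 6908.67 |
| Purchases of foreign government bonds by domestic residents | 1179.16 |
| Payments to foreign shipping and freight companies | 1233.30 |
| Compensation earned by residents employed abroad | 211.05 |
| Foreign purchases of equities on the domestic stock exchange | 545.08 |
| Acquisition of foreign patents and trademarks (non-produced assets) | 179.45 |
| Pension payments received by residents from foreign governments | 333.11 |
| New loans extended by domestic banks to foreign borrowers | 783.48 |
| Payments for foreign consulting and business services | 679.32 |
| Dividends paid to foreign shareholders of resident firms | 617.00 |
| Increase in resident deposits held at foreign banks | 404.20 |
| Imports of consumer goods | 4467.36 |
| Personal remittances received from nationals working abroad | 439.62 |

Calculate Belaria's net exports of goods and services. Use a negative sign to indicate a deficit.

-4898.73

Goods: 6908.67 - 4467.36 - 5094.32 = -2653.01
Services: -679.32 - 333.10 - 1233.30 = -2245.72
Trade balance = -2653.01 + (-2245.72) = -4898.73
(Excluded from the trade balance — primary income: profits repatriated by foreign-owned firms operating domestically 904.57, interest received on holdings of foreign bonds 500.01, compensation earned by residents employed abroad 211.05, dividends paid to foreign shareholders of resident firms 617.00; financial account: purchases of foreign government bonds by domestic residents 1179.16, foreign purchases of equities on the domestic stock exchange 545.08, new loans extended by domestic banks to foreign borrowers 783.48, increase in resident deposits held at foreign banks 404.20; capital account: acquisition of foreign patents and trademarks (non-produced assets) 179.45; secondary income: pension payments received by residents from foreign governments 333.11, personal remittances received from nationals working abroad 439.62.)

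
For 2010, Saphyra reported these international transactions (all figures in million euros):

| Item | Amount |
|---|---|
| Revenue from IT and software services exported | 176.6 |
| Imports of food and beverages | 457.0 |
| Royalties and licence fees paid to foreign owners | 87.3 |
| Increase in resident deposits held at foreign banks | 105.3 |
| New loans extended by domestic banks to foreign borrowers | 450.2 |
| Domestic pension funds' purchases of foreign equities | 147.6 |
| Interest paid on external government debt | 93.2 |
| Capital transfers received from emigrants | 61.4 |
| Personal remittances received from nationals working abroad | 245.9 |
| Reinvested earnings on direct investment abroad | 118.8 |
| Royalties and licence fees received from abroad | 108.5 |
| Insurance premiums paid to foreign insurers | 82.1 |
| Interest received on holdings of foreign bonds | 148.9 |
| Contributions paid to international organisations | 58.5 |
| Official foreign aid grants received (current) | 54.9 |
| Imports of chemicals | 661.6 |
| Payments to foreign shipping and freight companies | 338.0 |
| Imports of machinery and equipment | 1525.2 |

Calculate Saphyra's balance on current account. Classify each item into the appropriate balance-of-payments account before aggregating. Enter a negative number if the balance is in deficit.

-2449.3

Goods: -457.0 - 661.6 - 1525.2 = -2643.8
Services: -338.0 - 82.1 + 176.6 - 87.3 + 108.5 = -222.3
Primary income: 148.9 + 118.8 - 93.2 = 174.5
Secondary income: 54.9 + 245.9 - 58.5 = 242.3
Current account = (-2643.8) + (-222.3) + 174.5 + 242.3 = -2449.3
(Excluded from the current account — financial account: increase in resident deposits held at foreign banks 105.3, new loans extended by domestic banks to foreign borrowers 450.2, domestic pension funds' purchases of foreign equities 147.6; capital account: capital transfers received from emigrants 61.4.)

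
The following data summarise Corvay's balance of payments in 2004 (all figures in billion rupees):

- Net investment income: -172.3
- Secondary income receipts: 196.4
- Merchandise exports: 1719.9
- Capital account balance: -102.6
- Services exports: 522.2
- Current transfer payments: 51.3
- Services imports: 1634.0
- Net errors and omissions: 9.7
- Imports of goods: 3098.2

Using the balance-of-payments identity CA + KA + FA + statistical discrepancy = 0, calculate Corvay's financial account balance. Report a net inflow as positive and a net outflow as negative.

Goods balance = 1719.9 - 3098.2 = -1378.3
Services balance = 522.2 - 1634.0 = -1111.8
Trade balance (goods + services) = -1378.3 + (-1111.8) = -2490.1
Net primary income = -172.3
Net secondary income = 196.4 - 51.3 = 145.1
Current account = -2490.1 + (-172.3) + 145.1 = -2517.3
Financial account = -(-2517.3 + (-102.6) + 9.7) = 2610.2

2610.2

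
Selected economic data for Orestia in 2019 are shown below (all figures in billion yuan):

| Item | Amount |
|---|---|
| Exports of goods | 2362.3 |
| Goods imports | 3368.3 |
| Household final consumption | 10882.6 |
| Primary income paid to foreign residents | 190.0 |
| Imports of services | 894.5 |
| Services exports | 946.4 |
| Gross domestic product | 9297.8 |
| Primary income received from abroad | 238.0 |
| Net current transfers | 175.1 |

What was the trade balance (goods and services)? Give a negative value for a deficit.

-954.1

Goods balance = 2362.3 - 3368.3 = -1006.0
Services balance = 946.4 - 894.5 = 51.9
Trade balance (goods + services) = -1006.0 + 51.9 = -954.1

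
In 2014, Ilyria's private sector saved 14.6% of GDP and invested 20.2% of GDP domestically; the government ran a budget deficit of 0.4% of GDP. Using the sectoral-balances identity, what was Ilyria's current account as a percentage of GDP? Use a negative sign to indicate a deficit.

By the sectoral-balances identity, CA = (S_private - I) + (T - G).
Private balance = 14.6 - 20.2 = -5.6
Government balance (T - G) = -0.4
CA = -5.6 + (-0.4) = -6.0

-6.0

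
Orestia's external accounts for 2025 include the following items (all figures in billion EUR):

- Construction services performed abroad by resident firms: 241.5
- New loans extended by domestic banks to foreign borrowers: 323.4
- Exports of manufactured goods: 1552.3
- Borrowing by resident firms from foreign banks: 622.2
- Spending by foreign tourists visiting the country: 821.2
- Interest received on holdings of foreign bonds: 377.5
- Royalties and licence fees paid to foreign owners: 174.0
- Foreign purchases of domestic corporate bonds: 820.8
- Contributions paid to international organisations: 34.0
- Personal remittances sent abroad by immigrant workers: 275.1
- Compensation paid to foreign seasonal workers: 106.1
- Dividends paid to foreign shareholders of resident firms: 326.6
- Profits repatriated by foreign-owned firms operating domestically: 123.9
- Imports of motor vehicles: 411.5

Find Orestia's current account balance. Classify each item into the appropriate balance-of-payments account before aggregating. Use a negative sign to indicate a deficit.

Goods: 1552.3 - 411.5 = 1140.8
Services: 821.2 - 174.0 + 241.5 = 888.7
Primary income: -123.9 - 326.6 + 377.5 - 106.1 = -179.1
Secondary income: -275.1 - 34.0 = -309.1
Current account = 1140.8 + 888.7 + (-179.1) + (-309.1) = 1541.3
(Excluded from the current account — financial account: new loans extended by domestic banks to foreign borrowers 323.4, borrowing by resident firms from foreign banks 622.2, foreign purchases of domestic corporate bonds 820.8.)

1541.3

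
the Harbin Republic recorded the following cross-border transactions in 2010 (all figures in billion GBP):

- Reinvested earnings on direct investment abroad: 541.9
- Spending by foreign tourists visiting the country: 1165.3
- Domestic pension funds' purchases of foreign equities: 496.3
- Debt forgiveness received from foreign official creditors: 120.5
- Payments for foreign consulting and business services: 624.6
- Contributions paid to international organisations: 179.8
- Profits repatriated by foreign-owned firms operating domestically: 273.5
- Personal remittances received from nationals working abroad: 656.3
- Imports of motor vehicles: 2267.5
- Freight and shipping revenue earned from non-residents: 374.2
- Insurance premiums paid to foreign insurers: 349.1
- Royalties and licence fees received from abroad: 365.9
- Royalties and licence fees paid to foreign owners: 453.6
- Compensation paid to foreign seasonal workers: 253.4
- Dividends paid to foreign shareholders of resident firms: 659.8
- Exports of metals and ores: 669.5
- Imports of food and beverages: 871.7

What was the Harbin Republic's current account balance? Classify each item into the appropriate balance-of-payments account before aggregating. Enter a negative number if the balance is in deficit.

Goods: -2267.5 + 669.5 - 871.7 = -2469.7
Services: 1165.3 - 453.6 - 349.1 + 374.2 + 365.9 - 624.6 = 478.1
Primary income: -273.5 - 659.8 - 253.4 + 541.9 = -644.8
Secondary income: -179.8 + 656.3 = 476.5
Current account = (-2469.7) + 478.1 + (-644.8) + 476.5 = -2159.9
(Excluded from the current account — financial account: domestic pension funds' purchases of foreign equities 496.3; capital account: debt forgiveness received from foreign official creditors 120.5.)

-2159.9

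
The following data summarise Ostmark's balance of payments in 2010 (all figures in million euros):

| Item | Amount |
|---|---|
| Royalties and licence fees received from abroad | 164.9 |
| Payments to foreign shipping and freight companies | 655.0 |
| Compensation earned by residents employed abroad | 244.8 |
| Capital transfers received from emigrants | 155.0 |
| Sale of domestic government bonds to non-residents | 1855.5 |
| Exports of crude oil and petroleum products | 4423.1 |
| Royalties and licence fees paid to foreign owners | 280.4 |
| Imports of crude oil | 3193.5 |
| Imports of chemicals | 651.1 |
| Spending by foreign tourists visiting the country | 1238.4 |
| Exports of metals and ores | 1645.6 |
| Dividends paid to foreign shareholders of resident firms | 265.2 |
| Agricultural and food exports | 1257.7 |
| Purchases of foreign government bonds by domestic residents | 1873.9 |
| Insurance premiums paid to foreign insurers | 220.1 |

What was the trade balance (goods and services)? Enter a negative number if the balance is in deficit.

3729.6

Goods: -651.1 - 3193.5 + 1257.7 + 4423.1 + 1645.6 = 3481.8
Services: -220.1 - 655.0 + 164.9 - 280.4 + 1238.4 = 247.8
Trade balance = 3481.8 + 247.8 = 3729.6
(Excluded from the trade balance — primary income: compensation earned by residents employed abroad 244.8, dividends paid to foreign shareholders of resident firms 265.2; capital account: capital transfers received from emigrants 155.0; financial account: sale of domestic government bonds to non-residents 1855.5, purchases of foreign government bonds by domestic residents 1873.9.)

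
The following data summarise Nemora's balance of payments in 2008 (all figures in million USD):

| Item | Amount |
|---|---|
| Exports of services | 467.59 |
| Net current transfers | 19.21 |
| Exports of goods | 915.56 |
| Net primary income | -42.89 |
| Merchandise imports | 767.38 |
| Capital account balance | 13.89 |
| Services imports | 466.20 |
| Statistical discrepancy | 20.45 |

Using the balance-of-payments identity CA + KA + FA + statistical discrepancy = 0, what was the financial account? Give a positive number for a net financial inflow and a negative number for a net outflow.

Goods balance = 915.56 - 767.38 = 148.18
Services balance = 467.59 - 466.20 = 1.39
Trade balance (goods + services) = 148.18 + 1.39 = 149.57
Net primary income = -42.89
Net secondary income = 19.21
Current account = 149.57 + (-42.89) + 19.21 = 125.89
Financial account = -(125.89 + 13.89 + 20.45) = -160.23

-160.23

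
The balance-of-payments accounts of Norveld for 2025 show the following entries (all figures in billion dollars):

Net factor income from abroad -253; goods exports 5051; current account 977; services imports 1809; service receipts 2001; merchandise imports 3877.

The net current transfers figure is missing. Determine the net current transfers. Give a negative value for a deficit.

-136

Current account = goods balance + services balance + net primary income + net secondary income
Sum of the known components = 1113
Net current transfers = CA - (known components) = 977 - 1113 = -136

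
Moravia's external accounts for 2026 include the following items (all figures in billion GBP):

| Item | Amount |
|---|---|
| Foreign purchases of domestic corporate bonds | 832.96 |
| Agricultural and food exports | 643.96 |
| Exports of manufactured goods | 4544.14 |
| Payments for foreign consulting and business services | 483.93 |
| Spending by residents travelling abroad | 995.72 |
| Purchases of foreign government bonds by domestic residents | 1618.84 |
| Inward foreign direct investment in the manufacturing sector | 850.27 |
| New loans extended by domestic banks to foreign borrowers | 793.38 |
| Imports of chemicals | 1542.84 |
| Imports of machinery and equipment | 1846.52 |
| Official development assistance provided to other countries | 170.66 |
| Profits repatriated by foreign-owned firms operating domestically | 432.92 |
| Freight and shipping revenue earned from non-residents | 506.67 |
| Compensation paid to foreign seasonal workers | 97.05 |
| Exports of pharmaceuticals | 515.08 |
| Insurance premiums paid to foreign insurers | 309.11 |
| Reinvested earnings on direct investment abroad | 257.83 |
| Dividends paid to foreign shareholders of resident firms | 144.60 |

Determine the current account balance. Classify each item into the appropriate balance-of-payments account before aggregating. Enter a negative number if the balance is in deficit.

Goods: 515.08 + 643.96 - 1846.52 - 1542.84 + 4544.14 = 2313.82
Services: -995.72 - 483.93 - 309.11 + 506.67 = -1282.09
Primary income: -432.92 - 97.05 + 257.83 - 144.60 = -416.74
Secondary income: -170.66
Current account = 2313.82 + (-1282.09) + (-416.74) + (-170.66) = 444.33
(Excluded from the current account — financial account: foreign purchases of domestic corporate bonds 832.96, purchases of foreign government bonds by domestic residents 1618.84, inward foreign direct investment in the manufacturing sector 850.27, new loans extended by domestic banks to foreign borrowers 793.38.)

444.33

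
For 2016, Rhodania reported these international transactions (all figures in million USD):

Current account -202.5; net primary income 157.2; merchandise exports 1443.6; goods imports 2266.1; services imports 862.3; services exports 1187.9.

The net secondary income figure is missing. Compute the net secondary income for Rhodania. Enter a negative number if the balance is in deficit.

137.2

Current account = goods balance + services balance + net primary income + net secondary income
Sum of the known components = -339.7
Net secondary income = CA - (known components) = -202.5 - (-339.7) = 137.2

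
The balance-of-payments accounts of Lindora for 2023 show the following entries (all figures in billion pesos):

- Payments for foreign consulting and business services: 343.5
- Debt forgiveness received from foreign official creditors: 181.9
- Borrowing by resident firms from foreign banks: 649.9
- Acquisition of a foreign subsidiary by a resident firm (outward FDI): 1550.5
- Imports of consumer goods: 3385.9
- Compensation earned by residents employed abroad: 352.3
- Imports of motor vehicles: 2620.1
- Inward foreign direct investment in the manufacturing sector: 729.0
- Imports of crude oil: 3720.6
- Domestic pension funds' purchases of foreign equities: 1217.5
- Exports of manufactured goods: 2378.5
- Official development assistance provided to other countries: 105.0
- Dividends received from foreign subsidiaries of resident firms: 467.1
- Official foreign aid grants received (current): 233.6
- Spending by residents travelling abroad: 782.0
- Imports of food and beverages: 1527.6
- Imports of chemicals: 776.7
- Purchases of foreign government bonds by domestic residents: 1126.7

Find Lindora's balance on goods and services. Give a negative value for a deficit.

Goods: 2378.5 - 2620.1 - 3720.6 - 776.7 - 1527.6 - 3385.9 = -9652.4
Services: -782.0 - 343.5 = -1125.5
Trade balance = -9652.4 + (-1125.5) = -10777.9
(Excluded from the trade balance — capital account: debt forgiveness received from foreign official creditors 181.9; financial account: borrowing by resident firms from foreign banks 649.9, acquisition of a foreign subsidiary by a resident firm (outward FDI) 1550.5, inward foreign direct investment in the manufacturing sector 729.0, domestic pension funds' purchases of foreign equities 1217.5, purchases of foreign government bonds by domestic residents 1126.7; primary income: compensation earned by residents employed abroad 352.3, dividends received from foreign subsidiaries of resident firms 467.1; secondary income: official development assistance provided to other countries 105.0, official foreign aid grants received (current) 233.6.)

-10777.9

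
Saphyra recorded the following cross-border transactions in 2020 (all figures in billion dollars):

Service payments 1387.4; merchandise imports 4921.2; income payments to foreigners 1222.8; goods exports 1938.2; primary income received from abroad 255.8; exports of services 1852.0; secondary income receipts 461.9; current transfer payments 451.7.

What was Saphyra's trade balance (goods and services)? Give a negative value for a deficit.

-2518.4

Goods balance = 1938.2 - 4921.2 = -2983.0
Services balance = 1852.0 - 1387.4 = 464.6
Trade balance (goods + services) = -2983.0 + 464.6 = -2518.4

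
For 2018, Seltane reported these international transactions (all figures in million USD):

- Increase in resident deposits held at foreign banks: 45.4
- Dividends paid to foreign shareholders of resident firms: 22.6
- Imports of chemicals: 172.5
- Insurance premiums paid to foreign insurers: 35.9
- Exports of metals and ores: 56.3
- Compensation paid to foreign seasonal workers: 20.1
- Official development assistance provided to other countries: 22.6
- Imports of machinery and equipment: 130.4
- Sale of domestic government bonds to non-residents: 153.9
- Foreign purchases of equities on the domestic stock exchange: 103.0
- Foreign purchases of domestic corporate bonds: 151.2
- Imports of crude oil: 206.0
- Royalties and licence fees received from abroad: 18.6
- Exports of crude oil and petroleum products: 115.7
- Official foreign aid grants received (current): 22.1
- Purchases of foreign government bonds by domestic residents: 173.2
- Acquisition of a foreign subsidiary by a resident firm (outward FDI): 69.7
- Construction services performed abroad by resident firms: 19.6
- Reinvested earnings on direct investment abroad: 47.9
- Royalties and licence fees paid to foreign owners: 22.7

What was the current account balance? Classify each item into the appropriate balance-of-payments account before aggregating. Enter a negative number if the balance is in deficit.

-352.6

Goods: -206.0 - 172.5 + 115.7 - 130.4 + 56.3 = -336.9
Services: 19.6 + 18.6 - 35.9 - 22.7 = -20.4
Primary income: -20.1 - 22.6 + 47.9 = 5.2
Secondary income: -22.6 + 22.1 = -0.5
Current account = (-336.9) + (-20.4) + 5.2 + (-0.5) = -352.6
(Excluded from the current account — financial account: increase in resident deposits held at foreign banks 45.4, sale of domestic government bonds to non-residents 153.9, foreign purchases of equities on the domestic stock exchange 103.0, foreign purchases of domestic corporate bonds 151.2, purchases of foreign government bonds by domestic residents 173.2, acquisition of a foreign subsidiary by a resident firm (outward FDI) 69.7.)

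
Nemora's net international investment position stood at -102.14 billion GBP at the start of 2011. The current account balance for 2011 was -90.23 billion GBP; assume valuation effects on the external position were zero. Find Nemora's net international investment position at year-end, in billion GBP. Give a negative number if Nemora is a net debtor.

With no valuation effects, change in NIIP = current account = -90.23
End-of-year NIIP = -102.14 + (-90.23) = -192.37

-192.37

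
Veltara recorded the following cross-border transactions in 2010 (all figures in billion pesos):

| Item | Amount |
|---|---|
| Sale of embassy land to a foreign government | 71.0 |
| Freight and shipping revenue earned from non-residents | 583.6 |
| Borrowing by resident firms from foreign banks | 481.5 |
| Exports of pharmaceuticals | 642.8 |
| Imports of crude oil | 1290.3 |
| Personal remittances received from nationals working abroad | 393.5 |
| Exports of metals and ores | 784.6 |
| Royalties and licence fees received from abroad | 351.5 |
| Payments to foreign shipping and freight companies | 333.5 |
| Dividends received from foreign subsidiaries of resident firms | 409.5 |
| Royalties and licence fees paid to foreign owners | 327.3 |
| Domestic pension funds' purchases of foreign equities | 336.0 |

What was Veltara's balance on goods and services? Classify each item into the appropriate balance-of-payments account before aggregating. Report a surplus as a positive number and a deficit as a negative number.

Goods: 784.6 + 642.8 - 1290.3 = 137.1
Services: -333.5 + 583.6 + 351.5 - 327.3 = 274.3
Trade balance = 137.1 + 274.3 = 411.4
(Excluded from the trade balance — capital account: sale of embassy land to a foreign government 71.0; financial account: borrowing by resident firms from foreign banks 481.5, domestic pension funds' purchases of foreign equities 336.0; secondary income: personal remittances received from nationals working abroad 393.5; primary income: dividends received from foreign subsidiaries of resident firms 409.5.)

411.4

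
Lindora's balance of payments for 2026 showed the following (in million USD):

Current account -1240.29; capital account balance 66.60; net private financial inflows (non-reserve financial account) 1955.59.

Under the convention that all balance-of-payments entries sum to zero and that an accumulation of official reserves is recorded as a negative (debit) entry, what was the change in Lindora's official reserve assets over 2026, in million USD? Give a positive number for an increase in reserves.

781.90

Official reserve transactions balance = -((-1240.29) + 66.60 + 1955.59) = -781.90
An accumulation of reserves is recorded as a debit (negative entry), so the change in the stock of reserves is the negative of that balance.
Change in official reserves = -(-781.90) = 781.90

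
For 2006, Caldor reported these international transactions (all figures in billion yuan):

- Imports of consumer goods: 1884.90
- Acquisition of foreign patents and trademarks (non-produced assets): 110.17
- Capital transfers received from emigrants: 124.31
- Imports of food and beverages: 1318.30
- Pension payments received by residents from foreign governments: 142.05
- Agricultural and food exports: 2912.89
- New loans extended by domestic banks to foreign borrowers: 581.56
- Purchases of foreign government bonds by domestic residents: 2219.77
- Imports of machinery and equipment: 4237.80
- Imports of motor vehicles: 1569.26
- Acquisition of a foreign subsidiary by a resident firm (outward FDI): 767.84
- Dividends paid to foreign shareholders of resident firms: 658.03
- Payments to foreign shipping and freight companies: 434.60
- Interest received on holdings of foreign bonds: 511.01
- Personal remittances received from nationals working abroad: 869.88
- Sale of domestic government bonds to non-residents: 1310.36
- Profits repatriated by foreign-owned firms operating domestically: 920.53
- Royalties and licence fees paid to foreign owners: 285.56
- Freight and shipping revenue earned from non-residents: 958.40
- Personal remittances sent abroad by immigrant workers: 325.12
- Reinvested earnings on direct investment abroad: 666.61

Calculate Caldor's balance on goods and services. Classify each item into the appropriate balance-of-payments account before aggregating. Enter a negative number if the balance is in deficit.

-5859.13

Goods: 2912.89 - 1318.30 - 4237.80 - 1884.90 - 1569.26 = -6097.37
Services: 958.40 - 434.60 - 285.56 = 238.24
Trade balance = -6097.37 + 238.24 = -5859.13
(Excluded from the trade balance — capital account: acquisition of foreign patents and trademarks (non-produced assets) 110.17, capital transfers received from emigrants 124.31; secondary income: pension payments received by residents from foreign governments 142.05, personal remittances received from nationals working abroad 869.88, personal remittances sent abroad by immigrant workers 325.12; financial account: new loans extended by domestic banks to foreign borrowers 581.56, purchases of foreign government bonds by domestic residents 2219.77, acquisition of a foreign subsidiary by a resident firm (outward FDI) 767.84, sale of domestic government bonds to non-residents 1310.36; primary income: dividends paid to foreign shareholders of resident firms 658.03, interest received on holdings of foreign bonds 511.01, profits repatriated by foreign-owned firms operating domestically 920.53, reinvested earnings on direct investment abroad 666.61.)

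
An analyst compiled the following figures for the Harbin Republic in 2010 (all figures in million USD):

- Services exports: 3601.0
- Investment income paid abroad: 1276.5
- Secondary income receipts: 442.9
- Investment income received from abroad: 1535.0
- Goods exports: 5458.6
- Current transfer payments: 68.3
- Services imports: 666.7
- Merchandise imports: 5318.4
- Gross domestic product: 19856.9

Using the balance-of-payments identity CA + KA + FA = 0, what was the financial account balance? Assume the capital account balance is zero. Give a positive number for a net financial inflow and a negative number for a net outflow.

Goods balance = 5458.6 - 5318.4 = 140.2
Services balance = 3601.0 - 666.7 = 2934.3
Trade balance (goods + services) = 140.2 + 2934.3 = 3074.5
Net primary income = 1535.0 - 1276.5 = 258.5
Net secondary income = 442.9 - 68.3 = 374.6
Current account = 3074.5 + 258.5 + 374.6 = 3707.6
Financial account = -(3707.6) = -3707.6

-3707.6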